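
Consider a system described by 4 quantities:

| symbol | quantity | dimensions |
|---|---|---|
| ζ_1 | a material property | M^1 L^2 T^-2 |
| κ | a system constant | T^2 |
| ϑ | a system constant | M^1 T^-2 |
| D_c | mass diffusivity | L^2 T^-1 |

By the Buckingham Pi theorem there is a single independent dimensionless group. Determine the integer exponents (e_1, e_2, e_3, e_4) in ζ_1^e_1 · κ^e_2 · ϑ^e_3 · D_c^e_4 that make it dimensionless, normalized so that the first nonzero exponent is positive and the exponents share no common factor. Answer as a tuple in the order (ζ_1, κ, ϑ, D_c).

(2, -1, -2, -2)

M: e_1·(1) + e_2·(0) + e_3·(1) + e_4·(0) = 0
L: e_1·(2) + e_2·(0) + e_3·(0) + e_4·(2) = 0
T: e_1·(-2) + e_2·(2) + e_3·(-2) + e_4·(-1) = 0
Solving this homogeneous linear system for the smallest-integer solution (first nonzero entry positive) gives (2, -1, -2, -2).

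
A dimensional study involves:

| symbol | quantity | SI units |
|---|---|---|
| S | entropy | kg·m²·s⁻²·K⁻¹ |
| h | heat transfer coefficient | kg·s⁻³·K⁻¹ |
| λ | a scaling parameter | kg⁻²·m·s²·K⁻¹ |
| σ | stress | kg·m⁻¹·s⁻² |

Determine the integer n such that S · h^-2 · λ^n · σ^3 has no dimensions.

1

Balance the M exponent: (-2)·n from λ, plus (1) − 2·(1) + 3·(1) = 2 from the rest, must sum to zero.
-2n + 2 = 0, so n = 1.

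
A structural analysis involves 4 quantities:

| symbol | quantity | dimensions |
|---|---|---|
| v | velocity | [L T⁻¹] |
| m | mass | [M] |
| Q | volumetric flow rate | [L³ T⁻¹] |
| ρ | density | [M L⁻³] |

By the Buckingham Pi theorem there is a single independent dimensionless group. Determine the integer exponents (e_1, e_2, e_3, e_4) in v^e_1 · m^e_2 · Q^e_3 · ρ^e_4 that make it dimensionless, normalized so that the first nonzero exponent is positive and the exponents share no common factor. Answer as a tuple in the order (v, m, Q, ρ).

(3, 2, -3, -2)

M: e_1·(0) + e_2·(1) + e_3·(0) + e_4·(1) = 0
L: e_1·(1) + e_2·(0) + e_3·(3) + e_4·(-3) = 0
T: e_1·(-1) + e_2·(0) + e_3·(-1) + e_4·(0) = 0
Solving this homogeneous linear system for the smallest-integer solution (first nonzero entry positive) gives (3, 2, -3, -2).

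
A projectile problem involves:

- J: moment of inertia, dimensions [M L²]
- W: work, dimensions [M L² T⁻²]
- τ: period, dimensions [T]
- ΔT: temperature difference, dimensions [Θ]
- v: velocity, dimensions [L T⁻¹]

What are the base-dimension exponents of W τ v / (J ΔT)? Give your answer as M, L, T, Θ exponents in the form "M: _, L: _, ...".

Collect each base-dimension exponent across the product:
  M: −(1) + (1) + (0) − (0) + (0) = 0
  L: −(2) + (2) + (0) − (0) + (1) = 1
  T: −(0) + (-2) + (1) − (0) + (-1) = -2
  Θ: −(0) + (0) + (0) − (1) + (0) = -1
So the dimensions are [L T⁻² Θ⁻¹].

M: 0, L: 1, T: -2, Θ: -1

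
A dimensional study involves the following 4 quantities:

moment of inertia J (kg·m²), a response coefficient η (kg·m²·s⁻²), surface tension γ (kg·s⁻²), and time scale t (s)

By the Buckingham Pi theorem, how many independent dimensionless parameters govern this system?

There are 4 variables and 3 base dimensions (M, L, T).
The dimension matrix has rank 3.
Independent dimensionless groups: 4 − 3 = 1.

1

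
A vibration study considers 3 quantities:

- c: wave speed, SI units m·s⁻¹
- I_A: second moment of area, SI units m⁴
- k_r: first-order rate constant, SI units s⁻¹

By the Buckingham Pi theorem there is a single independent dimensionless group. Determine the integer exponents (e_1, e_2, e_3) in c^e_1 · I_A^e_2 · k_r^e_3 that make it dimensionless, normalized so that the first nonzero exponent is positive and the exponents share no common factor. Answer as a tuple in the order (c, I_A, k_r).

(4, -1, -4)

L: e_1·(1) + e_2·(4) + e_3·(0) = 0
T: e_1·(-1) + e_2·(0) + e_3·(-1) = 0
Solving this homogeneous linear system for the smallest-integer solution (first nonzero entry positive) gives (4, -1, -4).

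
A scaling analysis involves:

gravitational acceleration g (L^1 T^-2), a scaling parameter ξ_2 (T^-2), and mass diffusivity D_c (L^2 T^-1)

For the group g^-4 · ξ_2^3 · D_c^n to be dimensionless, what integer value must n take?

2

Balance the L exponent: (2)·n from D_c, plus −4·(1) + 3·(0) = -4 from the rest, must sum to zero.
2n − 4 = 0, so n = 2.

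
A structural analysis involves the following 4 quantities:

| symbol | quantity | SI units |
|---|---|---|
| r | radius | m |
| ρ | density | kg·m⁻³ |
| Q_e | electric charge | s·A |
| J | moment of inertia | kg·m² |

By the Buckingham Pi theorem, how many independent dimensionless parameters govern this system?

1

There are 4 variables and 4 base dimensions (M, L, T, I).
The dimension matrix has rank 3 (less than 4: the dimension vectors are linearly dependent).
Independent dimensionless groups: 4 − 3 = 1.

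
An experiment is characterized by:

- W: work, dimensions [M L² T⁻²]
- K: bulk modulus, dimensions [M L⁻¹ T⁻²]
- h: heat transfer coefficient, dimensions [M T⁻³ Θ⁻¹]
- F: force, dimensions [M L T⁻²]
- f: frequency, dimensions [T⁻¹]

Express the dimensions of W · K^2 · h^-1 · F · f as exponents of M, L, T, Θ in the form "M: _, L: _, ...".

Collect each base-dimension exponent across the product:
  M: (1) + 2·(1) − (1) + (1) + (0) = 3
  L: (2) + 2·(-1) − (0) + (1) + (0) = 1
  T: (-2) + 2·(-2) − (-3) + (-2) + (-1) = -6
  Θ: (0) + 2·(0) − (-1) + (0) + (0) = 1
So the dimensions are [M³ L T⁻⁶ Θ].

M: 3, L: 1, T: -6, Θ: 1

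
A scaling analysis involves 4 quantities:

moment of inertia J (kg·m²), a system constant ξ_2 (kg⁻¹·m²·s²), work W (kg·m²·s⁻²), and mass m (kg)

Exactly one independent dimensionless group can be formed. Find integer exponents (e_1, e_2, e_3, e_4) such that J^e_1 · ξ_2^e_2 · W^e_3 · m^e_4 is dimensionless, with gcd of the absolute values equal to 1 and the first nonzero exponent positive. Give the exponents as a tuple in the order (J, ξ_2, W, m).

M: e_1·(1) + e_2·(-1) + e_3·(1) + e_4·(1) = 0
L: e_1·(2) + e_2·(2) + e_3·(2) + e_4·(0) = 0
T: e_1·(0) + e_2·(2) + e_3·(-2) + e_4·(0) = 0
Solving this homogeneous linear system for the smallest-integer solution (first nonzero entry positive) gives (2, -1, -1, -2).

(2, -1, -1, -2)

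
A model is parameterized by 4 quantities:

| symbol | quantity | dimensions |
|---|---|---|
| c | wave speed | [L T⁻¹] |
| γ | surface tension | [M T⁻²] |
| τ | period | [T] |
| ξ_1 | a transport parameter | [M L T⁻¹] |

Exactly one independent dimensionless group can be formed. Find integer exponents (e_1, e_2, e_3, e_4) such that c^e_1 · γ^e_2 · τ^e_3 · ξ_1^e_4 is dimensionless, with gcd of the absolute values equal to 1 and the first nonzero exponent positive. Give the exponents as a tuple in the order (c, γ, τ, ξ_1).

(1, 1, 2, -1)

M: e_1·(0) + e_2·(1) + e_3·(0) + e_4·(1) = 0
L: e_1·(1) + e_2·(0) + e_3·(0) + e_4·(1) = 0
T: e_1·(-1) + e_2·(-2) + e_3·(1) + e_4·(-1) = 0
Solving this homogeneous linear system for the smallest-integer solution (first nonzero entry positive) gives (1, 1, 2, -1).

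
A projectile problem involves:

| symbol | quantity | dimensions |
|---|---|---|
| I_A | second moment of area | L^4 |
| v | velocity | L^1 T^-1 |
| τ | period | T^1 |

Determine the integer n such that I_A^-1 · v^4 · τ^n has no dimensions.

Balance the T exponent: (1)·n from τ, plus −(0) + 4·(-1) = -4 from the rest, must sum to zero.
n − 4 = 0, so n = 4.

4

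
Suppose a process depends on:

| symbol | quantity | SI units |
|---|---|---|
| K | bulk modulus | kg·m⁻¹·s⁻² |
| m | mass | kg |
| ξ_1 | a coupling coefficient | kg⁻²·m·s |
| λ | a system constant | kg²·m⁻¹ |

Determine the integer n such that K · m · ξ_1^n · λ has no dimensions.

Balance the M exponent: (-2)·n from ξ_1, plus (1) + (1) + (2) = 4 from the rest, must sum to zero.
-2n + 4 = 0, so n = 2.

2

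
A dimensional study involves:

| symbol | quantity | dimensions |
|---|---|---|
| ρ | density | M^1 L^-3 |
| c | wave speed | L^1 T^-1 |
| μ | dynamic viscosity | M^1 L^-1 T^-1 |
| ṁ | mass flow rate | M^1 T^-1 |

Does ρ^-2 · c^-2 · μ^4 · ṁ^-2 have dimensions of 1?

Sum the exponent of each base dimension across the product:
  M: −2·[ρ]_M − 2·[c]_M + 4·[μ]_M − 2·[ṁ]_M = −2·(1) − 2·(0) + 4·(1) − 2·(1) = 0
  L: −2·[ρ]_L − 2·[c]_L + 4·[μ]_L − 2·[ṁ]_L = −2·(-3) − 2·(1) + 4·(-1) − 2·(0) = 0
  T: −2·[ρ]_T − 2·[c]_T + 4·[μ]_T − 2·[ṁ]_T = −2·(0) − 2·(-1) + 4·(-1) − 2·(-1) = 0
  Θ: −2·[ρ]_Θ − 2·[c]_Θ + 4·[μ]_Θ − 2·[ṁ]_Θ = −2·(0) − 2·(0) + 4·(0) − 2·(0) = 0
All base exponents vanish — dimensionless.

yes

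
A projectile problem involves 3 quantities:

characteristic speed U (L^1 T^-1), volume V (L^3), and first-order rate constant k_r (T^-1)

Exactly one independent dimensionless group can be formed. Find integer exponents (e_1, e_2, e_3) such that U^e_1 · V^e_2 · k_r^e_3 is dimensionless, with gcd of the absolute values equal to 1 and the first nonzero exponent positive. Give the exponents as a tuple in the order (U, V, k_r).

L: e_1·(1) + e_2·(3) + e_3·(0) = 0
T: e_1·(-1) + e_2·(0) + e_3·(-1) = 0
Solving this homogeneous linear system for the smallest-integer solution (first nonzero entry positive) gives (3, -1, -3).

(3, -1, -3)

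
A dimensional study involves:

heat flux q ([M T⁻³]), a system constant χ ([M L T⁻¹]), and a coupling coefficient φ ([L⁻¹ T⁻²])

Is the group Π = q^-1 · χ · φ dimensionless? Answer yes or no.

Sum the exponent of each base dimension across the product:
  M: −[q]_M + [χ]_M + [φ]_M = −(1) + (1) + (0) = 0
  L: −[q]_L + [χ]_L + [φ]_L = −(0) + (1) + (-1) = 0
  T: −[q]_T + [χ]_T + [φ]_T = −(-3) + (-1) + (-2) = 0
All base exponents vanish — dimensionless.

yes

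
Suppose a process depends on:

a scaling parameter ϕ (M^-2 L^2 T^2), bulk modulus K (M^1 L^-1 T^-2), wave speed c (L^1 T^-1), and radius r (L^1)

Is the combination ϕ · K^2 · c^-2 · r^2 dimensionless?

yes

Sum the exponent of each base dimension across the product:
  M: [ϕ]_M + 2·[K]_M − 2·[c]_M + 2·[r]_M = (-2) + 2·(1) − 2·(0) + 2·(0) = 0
  L: [ϕ]_L + 2·[K]_L − 2·[c]_L + 2·[r]_L = (2) + 2·(-1) − 2·(1) + 2·(1) = 0
  T: [ϕ]_T + 2·[K]_T − 2·[c]_T + 2·[r]_T = (2) + 2·(-2) − 2·(-1) + 2·(0) = 0
All base exponents vanish — dimensionless.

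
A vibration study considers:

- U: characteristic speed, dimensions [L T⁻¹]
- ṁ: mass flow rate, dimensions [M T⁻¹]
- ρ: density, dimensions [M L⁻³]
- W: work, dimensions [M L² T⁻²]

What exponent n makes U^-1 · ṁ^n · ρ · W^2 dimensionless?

Balance the M exponent: (1)·n from ṁ, plus −(0) + (1) + 2·(1) = 3 from the rest, must sum to zero.
n + 3 = 0, so n = -3.

-3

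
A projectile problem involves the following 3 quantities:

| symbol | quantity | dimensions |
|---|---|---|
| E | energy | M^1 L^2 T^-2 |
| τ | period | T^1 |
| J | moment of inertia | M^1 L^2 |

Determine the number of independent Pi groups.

There are 3 variables and 3 base dimensions (M, L, T).
The dimension matrix has rank 2 (less than 3: the dimension vectors are linearly dependent).
Independent dimensionless groups: 3 − 2 = 1.

1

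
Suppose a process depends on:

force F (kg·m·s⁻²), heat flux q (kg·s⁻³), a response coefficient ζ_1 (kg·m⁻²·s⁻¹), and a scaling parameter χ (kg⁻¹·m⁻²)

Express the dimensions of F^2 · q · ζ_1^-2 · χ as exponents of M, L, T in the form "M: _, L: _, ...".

Collect each base-dimension exponent across the product:
  M: 2·(1) + (1) − 2·(1) + (-1) = 0
  L: 2·(1) + (0) − 2·(-2) + (-2) = 4
  T: 2·(-2) + (-3) − 2·(-1) + (0) = -5
So the dimensions are [L⁴ T⁻⁵].

M: 0, L: 4, T: -5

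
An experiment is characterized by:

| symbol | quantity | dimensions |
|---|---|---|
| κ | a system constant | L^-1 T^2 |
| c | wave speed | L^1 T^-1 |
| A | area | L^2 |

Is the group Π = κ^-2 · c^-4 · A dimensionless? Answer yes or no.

Sum the exponent of each base dimension across the product:
  L: −2·[κ]_L − 4·[c]_L + [A]_L = −2·(-1) − 4·(1) + (2) = 0
  T: −2·[κ]_T − 4·[c]_T + [A]_T = −2·(2) − 4·(-1) + (0) = 0
All base exponents vanish — dimensionless.

yes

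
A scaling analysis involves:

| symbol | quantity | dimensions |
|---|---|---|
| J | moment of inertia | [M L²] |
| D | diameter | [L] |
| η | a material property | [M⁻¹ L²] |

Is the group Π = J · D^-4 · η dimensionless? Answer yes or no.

Sum the exponent of each base dimension across the product:
  M: [J]_M − 4·[D]_M + [η]_M = (1) − 4·(0) + (-1) = 0
  L: [J]_L − 4·[D]_L + [η]_L = (2) − 4·(1) + (2) = 0
  T: [J]_T − 4·[D]_T + [η]_T = (0) − 4·(0) + (0) = 0
All base exponents vanish — dimensionless.

yes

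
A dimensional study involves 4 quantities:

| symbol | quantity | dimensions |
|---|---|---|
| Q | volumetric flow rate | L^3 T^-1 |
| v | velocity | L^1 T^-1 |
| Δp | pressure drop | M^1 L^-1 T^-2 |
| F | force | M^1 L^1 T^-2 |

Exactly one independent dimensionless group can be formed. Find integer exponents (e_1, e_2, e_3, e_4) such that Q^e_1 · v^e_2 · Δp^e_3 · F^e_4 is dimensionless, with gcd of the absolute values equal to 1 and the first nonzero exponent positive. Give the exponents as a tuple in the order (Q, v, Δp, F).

(1, -1, 1, -1)

M: e_1·(0) + e_2·(0) + e_3·(1) + e_4·(1) = 0
L: e_1·(3) + e_2·(1) + e_3·(-1) + e_4·(1) = 0
T: e_1·(-1) + e_2·(-1) + e_3·(-2) + e_4·(-2) = 0
Solving this homogeneous linear system for the smallest-integer solution (first nonzero entry positive) gives (1, -1, 1, -1).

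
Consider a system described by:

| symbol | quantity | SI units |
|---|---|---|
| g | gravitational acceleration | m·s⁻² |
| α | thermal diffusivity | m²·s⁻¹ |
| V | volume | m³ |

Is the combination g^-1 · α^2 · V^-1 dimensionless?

Sum the exponent of each base dimension across the product:
  M: −[g]_M + 2·[α]_M − [V]_M = −(0) + 2·(0) − (0) = 0
  L: −[g]_L + 2·[α]_L − [V]_L = −(1) + 2·(2) − (3) = 0
  T: −[g]_T + 2·[α]_T − [V]_T = −(-2) + 2·(-1) − (0) = 0
All base exponents vanish — dimensionless.

yes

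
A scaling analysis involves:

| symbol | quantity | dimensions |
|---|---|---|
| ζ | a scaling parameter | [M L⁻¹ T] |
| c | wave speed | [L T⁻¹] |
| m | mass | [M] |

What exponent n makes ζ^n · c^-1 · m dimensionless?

-1

Balance the M exponent: (1)·n from ζ, plus −(0) + (1) = 1 from the rest, must sum to zero.
n + 1 = 0, so n = -1.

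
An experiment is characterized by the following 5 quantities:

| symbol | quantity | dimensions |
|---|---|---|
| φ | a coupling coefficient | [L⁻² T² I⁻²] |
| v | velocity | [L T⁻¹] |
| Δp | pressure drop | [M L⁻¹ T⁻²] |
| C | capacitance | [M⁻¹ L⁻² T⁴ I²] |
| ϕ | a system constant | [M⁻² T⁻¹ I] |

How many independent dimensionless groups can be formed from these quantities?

There are 5 variables and 4 base dimensions (M, L, T, I).
The dimension matrix has rank 4.
Independent dimensionless groups: 5 − 4 = 1.

1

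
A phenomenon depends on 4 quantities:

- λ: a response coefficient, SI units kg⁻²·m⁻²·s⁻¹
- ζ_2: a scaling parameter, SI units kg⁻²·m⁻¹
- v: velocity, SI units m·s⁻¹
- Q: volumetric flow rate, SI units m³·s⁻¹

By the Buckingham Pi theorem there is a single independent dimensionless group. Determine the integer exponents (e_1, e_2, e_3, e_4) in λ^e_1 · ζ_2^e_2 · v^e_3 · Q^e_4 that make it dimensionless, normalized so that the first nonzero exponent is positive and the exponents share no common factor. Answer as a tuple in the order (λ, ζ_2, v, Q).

(1, -1, -2, 1)

M: e_1·(-2) + e_2·(-2) + e_3·(0) + e_4·(0) = 0
L: e_1·(-2) + e_2·(-1) + e_3·(1) + e_4·(3) = 0
T: e_1·(-1) + e_2·(0) + e_3·(-1) + e_4·(-1) = 0
Solving this homogeneous linear system for the smallest-integer solution (first nonzero entry positive) gives (1, -1, -2, 1).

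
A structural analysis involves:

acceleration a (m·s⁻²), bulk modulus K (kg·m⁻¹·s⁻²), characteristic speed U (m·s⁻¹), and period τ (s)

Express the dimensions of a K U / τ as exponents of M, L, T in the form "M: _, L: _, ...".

Collect each base-dimension exponent across the product:
  M: (0) + (1) + (0) − (0) = 1
  L: (1) + (-1) + (1) − (0) = 1
  T: (-2) + (-2) + (-1) − (1) = -6
So the dimensions are [M L T⁻⁶].

M: 1, L: 1, T: -6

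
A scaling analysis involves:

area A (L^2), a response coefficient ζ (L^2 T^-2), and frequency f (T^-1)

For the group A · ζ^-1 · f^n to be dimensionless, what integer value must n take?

2

Balance the T exponent: (-1)·n from f, plus (0) − (-2) = 2 from the rest, must sum to zero.
−n + 2 = 0, so n = 2.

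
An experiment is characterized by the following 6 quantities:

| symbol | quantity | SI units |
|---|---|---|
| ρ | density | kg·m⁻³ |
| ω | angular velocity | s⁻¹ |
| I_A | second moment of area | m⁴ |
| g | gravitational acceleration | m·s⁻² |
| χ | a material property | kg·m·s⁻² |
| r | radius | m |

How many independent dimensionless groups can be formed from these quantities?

There are 6 variables and 3 base dimensions (M, L, T).
The dimension matrix has rank 3.
Independent dimensionless groups: 6 − 3 = 3.

3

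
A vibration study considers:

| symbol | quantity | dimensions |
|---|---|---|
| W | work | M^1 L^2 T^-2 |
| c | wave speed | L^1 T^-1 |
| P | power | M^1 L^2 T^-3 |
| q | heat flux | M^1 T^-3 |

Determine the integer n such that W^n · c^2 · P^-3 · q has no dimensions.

Balance the M exponent: (1)·n from W, plus 2·(0) − 3·(1) + (1) = -2 from the rest, must sum to zero.
n − 2 = 0, so n = 2.

2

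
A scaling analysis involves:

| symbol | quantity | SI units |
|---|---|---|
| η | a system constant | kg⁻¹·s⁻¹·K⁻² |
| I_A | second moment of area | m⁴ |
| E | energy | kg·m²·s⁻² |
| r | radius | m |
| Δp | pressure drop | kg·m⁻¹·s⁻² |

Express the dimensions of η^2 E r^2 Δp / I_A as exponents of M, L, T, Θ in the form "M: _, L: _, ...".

M: 0, L: -1, T: -6, Θ: -4

Collect each base-dimension exponent across the product:
  M: 2·(-1) − (0) + (1) + 2·(0) + (1) = 0
  L: 2·(0) − (4) + (2) + 2·(1) + (-1) = -1
  T: 2·(-1) − (0) + (-2) + 2·(0) + (-2) = -6
  Θ: 2·(-2) − (0) + (0) + 2·(0) + (0) = -4
So the dimensions are [L⁻¹ T⁻⁶ Θ⁻⁴].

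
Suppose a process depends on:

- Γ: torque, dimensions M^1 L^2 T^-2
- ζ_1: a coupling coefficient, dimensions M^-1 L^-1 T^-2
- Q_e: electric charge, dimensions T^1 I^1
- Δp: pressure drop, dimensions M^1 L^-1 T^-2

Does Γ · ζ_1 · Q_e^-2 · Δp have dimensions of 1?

Sum the exponent of each base dimension across the product:
  M: [Γ]_M + [ζ_1]_M − 2·[Q_e]_M + [Δp]_M = (1) + (-1) − 2·(0) + (1) = 1
  L: [Γ]_L + [ζ_1]_L − 2·[Q_e]_L + [Δp]_L = (2) + (-1) − 2·(0) + (-1) = 0
  T: [Γ]_T + [ζ_1]_T − 2·[Q_e]_T + [Δp]_T = (-2) + (-2) − 2·(1) + (-2) = -8
  I: [Γ]_I + [ζ_1]_I − 2·[Q_e]_I + [Δp]_I = (0) + (0) − 2·(1) + (0) = -2
Net dimensions [M T⁻⁸ I⁻²] ≠ [1] — not dimensionless.

no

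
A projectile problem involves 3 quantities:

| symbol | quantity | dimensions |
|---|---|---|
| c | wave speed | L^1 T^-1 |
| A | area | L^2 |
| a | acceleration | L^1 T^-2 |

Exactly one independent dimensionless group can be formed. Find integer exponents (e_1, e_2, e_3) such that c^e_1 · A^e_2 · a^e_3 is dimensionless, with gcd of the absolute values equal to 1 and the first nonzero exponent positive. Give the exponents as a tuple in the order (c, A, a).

L: e_1·(1) + e_2·(2) + e_3·(1) = 0
T: e_1·(-1) + e_2·(0) + e_3·(-2) = 0
Solving this homogeneous linear system for the smallest-integer solution (first nonzero entry positive) gives (4, -1, -2).

(4, -1, -2)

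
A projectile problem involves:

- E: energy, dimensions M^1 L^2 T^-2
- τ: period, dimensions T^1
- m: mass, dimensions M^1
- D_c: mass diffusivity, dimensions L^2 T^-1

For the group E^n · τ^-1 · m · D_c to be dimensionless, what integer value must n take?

-1

Balance the M exponent: (1)·n from E, plus −(0) + (1) + (0) = 1 from the rest, must sum to zero.
n + 1 = 0, so n = -1.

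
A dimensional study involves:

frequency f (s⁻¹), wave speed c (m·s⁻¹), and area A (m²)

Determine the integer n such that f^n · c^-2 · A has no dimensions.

Balance the T exponent: (-1)·n from f, plus −2·(-1) + (0) = 2 from the rest, must sum to zero.
−n + 2 = 0, so n = 2.

2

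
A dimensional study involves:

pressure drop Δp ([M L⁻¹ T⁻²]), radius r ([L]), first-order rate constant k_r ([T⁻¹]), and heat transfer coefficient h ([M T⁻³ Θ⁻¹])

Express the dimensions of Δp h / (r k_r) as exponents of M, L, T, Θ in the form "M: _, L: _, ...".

Collect each base-dimension exponent across the product:
  M: (1) − (0) − (0) + (1) = 2
  L: (-1) − (1) − (0) + (0) = -2
  T: (-2) − (0) − (-1) + (-3) = -4
  Θ: (0) − (0) − (0) + (-1) = -1
So the dimensions are [M² L⁻² T⁻⁴ Θ⁻¹].

M: 2, L: -2, T: -4, Θ: -1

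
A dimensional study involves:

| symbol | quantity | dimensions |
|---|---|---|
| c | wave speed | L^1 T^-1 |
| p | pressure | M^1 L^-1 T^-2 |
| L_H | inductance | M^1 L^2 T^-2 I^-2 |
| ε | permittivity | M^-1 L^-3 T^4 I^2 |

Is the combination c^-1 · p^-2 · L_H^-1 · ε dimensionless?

Sum the exponent of each base dimension across the product:
  M: −[c]_M − 2·[p]_M − [L_H]_M + [ε]_M = −(0) − 2·(1) − (1) + (-1) = -4
  L: −[c]_L − 2·[p]_L − [L_H]_L + [ε]_L = −(1) − 2·(-1) − (2) + (-3) = -4
  T: −[c]_T − 2·[p]_T − [L_H]_T + [ε]_T = −(-1) − 2·(-2) − (-2) + (4) = 11
  I: −[c]_I − 2·[p]_I − [L_H]_I + [ε]_I = −(0) − 2·(0) − (-2) + (2) = 4
Net dimensions [M⁻⁴ L⁻⁴ T¹¹ I⁴] ≠ [1] — not dimensionless.

no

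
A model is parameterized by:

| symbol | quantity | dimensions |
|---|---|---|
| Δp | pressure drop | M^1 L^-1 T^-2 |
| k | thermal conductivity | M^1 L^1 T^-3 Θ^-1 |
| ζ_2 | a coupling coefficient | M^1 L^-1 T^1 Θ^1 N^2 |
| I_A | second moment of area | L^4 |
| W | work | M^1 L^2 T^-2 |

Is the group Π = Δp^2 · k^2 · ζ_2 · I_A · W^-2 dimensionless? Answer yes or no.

no

Sum the exponent of each base dimension across the product:
  M: 2·[Δp]_M + 2·[k]_M + [ζ_2]_M + [I_A]_M − 2·[W]_M = 2·(1) + 2·(1) + (1) + (0) − 2·(1) = 3
  L: 2·[Δp]_L + 2·[k]_L + [ζ_2]_L + [I_A]_L − 2·[W]_L = 2·(-1) + 2·(1) + (-1) + (4) − 2·(2) = -1
  T: 2·[Δp]_T + 2·[k]_T + [ζ_2]_T + [I_A]_T − 2·[W]_T = 2·(-2) + 2·(-3) + (1) + (0) − 2·(-2) = -5
  Θ: 2·[Δp]_Θ + 2·[k]_Θ + [ζ_2]_Θ + [I_A]_Θ − 2·[W]_Θ = 2·(0) + 2·(-1) + (1) + (0) − 2·(0) = -1
  N: 2·[Δp]_N + 2·[k]_N + [ζ_2]_N + [I_A]_N − 2·[W]_N = 2·(0) + 2·(0) + (2) + (0) − 2·(0) = 2
Net dimensions [M³ L⁻¹ T⁻⁵ Θ⁻¹ N²] ≠ [1] — not dimensionless.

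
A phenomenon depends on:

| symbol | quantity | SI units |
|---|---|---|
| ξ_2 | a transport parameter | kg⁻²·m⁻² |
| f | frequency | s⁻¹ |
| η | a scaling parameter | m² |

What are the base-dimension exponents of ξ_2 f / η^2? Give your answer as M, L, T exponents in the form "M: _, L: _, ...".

Collect each base-dimension exponent across the product:
  M: (-2) + (0) − 2·(0) = -2
  L: (-2) + (0) − 2·(2) = -6
  T: (0) + (-1) − 2·(0) = -1
So the dimensions are [M⁻² L⁻⁶ T⁻¹].

M: -2, L: -6, T: -1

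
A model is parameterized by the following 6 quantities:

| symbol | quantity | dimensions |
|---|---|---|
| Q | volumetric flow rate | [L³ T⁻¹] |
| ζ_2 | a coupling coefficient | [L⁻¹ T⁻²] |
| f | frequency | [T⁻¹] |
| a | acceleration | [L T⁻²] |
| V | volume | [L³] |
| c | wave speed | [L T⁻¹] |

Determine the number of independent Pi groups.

There are 6 variables and 2 base dimensions (L, T).
The dimension matrix has rank 2.
Independent dimensionless groups: 6 − 2 = 4.

4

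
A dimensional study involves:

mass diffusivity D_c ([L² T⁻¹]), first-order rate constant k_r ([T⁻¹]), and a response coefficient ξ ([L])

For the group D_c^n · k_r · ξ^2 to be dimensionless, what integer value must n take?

Balance the L exponent: (2)·n from D_c, plus (0) + 2·(1) = 2 from the rest, must sum to zero.
2n + 2 = 0, so n = -1.

-1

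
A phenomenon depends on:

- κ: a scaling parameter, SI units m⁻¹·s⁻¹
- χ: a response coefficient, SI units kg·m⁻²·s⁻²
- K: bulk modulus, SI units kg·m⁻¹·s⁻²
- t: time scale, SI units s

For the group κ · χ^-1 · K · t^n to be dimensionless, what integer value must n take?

1

Balance the T exponent: (1)·n from t, plus (-1) − (-2) + (-2) = -1 from the rest, must sum to zero.
n − 1 = 0, so n = 1.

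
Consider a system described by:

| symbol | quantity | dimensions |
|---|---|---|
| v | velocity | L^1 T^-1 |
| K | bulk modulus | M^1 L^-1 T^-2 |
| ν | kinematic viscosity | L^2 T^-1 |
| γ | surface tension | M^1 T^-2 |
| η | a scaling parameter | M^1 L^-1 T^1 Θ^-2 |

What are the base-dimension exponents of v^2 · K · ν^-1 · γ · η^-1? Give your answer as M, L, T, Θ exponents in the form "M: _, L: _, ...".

M: 1, L: 0, T: -6, Θ: 2

Collect each base-dimension exponent across the product:
  M: 2·(0) + (1) − (0) + (1) − (1) = 1
  L: 2·(1) + (-1) − (2) + (0) − (-1) = 0
  T: 2·(-1) + (-2) − (-1) + (-2) − (1) = -6
  Θ: 2·(0) + (0) − (0) + (0) − (-2) = 2
So the dimensions are [M T⁻⁶ Θ²].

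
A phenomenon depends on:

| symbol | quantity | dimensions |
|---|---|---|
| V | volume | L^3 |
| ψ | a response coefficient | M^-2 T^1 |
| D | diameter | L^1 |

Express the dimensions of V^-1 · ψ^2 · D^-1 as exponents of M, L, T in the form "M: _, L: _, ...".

Collect each base-dimension exponent across the product:
  M: −(0) + 2·(-2) − (0) = -4
  L: −(3) + 2·(0) − (1) = -4
  T: −(0) + 2·(1) − (0) = 2
So the dimensions are [M⁻⁴ L⁻⁴ T²].

M: -4, L: -4, T: 2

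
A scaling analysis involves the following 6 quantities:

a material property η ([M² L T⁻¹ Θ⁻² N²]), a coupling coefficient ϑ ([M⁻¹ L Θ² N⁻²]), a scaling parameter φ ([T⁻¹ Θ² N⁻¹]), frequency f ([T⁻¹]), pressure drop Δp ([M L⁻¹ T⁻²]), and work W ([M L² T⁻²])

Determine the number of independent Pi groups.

There are 6 variables and 5 base dimensions (M, L, T, Θ, N).
The dimension matrix has rank 5.
Independent dimensionless groups: 6 − 5 = 1.

1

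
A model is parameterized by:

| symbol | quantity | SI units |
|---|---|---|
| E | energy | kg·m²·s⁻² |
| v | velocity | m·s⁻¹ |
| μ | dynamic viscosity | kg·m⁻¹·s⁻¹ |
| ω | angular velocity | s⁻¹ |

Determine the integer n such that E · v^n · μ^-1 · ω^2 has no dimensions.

Balance the L exponent: (1)·n from v, plus (2) − (-1) + 2·(0) = 3 from the rest, must sum to zero.
n + 3 = 0, so n = -3.

-3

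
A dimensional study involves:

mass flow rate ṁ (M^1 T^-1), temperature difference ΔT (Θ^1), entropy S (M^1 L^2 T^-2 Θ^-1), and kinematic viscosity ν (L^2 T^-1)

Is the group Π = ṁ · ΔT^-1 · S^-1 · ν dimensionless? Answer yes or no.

Sum the exponent of each base dimension across the product:
  M: [ṁ]_M − [ΔT]_M − [S]_M + [ν]_M = (1) − (0) − (1) + (0) = 0
  L: [ṁ]_L − [ΔT]_L − [S]_L + [ν]_L = (0) − (0) − (2) + (2) = 0
  T: [ṁ]_T − [ΔT]_T − [S]_T + [ν]_T = (-1) − (0) − (-2) + (-1) = 0
  Θ: [ṁ]_Θ − [ΔT]_Θ − [S]_Θ + [ν]_Θ = (0) − (1) − (-1) + (0) = 0
All base exponents vanish — dimensionless.

yes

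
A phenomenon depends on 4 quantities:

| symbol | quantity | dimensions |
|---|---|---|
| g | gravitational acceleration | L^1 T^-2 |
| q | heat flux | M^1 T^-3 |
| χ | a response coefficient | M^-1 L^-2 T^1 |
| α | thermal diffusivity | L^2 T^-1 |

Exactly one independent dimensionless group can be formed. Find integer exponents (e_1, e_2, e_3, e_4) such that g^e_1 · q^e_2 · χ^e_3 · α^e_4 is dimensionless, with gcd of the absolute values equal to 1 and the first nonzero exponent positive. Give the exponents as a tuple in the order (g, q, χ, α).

M: e_1·(0) + e_2·(1) + e_3·(-1) + e_4·(0) = 0
L: e_1·(1) + e_2·(0) + e_3·(-2) + e_4·(2) = 0
T: e_1·(-2) + e_2·(-3) + e_3·(1) + e_4·(-1) = 0
Solving this homogeneous linear system for the smallest-integer solution (first nonzero entry positive) gives (2, -1, -1, -2).

(2, -1, -1, -2)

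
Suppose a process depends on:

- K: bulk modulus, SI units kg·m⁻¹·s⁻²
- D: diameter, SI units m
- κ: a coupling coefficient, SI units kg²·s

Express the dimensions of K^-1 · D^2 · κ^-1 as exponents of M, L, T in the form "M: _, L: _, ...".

Collect each base-dimension exponent across the product:
  M: −(1) + 2·(0) − (2) = -3
  L: −(-1) + 2·(1) − (0) = 3
  T: −(-2) + 2·(0) − (1) = 1
So the dimensions are [M⁻³ L³ T].

M: -3, L: 3, T: 1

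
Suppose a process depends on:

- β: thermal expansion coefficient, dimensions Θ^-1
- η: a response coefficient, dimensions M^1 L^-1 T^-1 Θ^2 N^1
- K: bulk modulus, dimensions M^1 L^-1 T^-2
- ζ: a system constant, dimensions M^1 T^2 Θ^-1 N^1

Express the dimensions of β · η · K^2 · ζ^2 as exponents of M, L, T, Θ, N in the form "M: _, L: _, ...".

Collect each base-dimension exponent across the product:
  M: (0) + (1) + 2·(1) + 2·(1) = 5
  L: (0) + (-1) + 2·(-1) + 2·(0) = -3
  T: (0) + (-1) + 2·(-2) + 2·(2) = -1
  Θ: (-1) + (2) + 2·(0) + 2·(-1) = -1
  N: (0) + (1) + 2·(0) + 2·(1) = 3
So the dimensions are [M⁵ L⁻³ T⁻¹ Θ⁻¹ N³].

M: 5, L: -3, T: -1, Θ: -1, N: 3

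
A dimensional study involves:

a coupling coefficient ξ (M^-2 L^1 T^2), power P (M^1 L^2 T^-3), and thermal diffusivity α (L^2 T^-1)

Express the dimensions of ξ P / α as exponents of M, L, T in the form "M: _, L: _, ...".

M: -1, L: 1, T: 0

Collect each base-dimension exponent across the product:
  M: (-2) + (1) − (0) = -1
  L: (1) + (2) − (2) = 1
  T: (2) + (-3) − (-1) = 0
So the dimensions are [M⁻¹ L].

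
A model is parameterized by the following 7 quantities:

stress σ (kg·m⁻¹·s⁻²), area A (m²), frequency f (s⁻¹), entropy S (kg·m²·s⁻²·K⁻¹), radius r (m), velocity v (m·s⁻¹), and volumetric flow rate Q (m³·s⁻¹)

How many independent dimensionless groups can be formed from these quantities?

There are 7 variables and 4 base dimensions (M, L, T, Θ).
The dimension matrix has rank 4.
Independent dimensionless groups: 7 − 4 = 3.

3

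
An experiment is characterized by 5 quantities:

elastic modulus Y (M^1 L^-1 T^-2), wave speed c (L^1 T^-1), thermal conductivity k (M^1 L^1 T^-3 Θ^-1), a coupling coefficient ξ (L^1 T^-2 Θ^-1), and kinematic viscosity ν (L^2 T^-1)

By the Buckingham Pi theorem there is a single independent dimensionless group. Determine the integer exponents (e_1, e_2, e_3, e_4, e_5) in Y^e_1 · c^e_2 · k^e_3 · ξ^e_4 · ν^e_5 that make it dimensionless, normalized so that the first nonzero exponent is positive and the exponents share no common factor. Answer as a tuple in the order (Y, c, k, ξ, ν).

(1, -3, -1, 1, 2)

M: e_1·(1) + e_2·(0) + e_3·(1) + e_4·(0) + e_5·(0) = 0
L: e_1·(-1) + e_2·(1) + e_3·(1) + e_4·(1) + e_5·(2) = 0
T: e_1·(-2) + e_2·(-1) + e_3·(-3) + e_4·(-2) + e_5·(-1) = 0
Θ: e_1·(0) + e_2·(0) + e_3·(-1) + e_4·(-1) + e_5·(0) = 0
Solving this homogeneous linear system for the smallest-integer solution (first nonzero entry positive) gives (1, -3, -1, 1, 2).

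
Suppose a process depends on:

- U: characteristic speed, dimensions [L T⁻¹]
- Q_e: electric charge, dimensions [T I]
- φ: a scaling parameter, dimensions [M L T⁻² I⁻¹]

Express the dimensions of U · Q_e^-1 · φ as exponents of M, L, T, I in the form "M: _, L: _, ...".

M: 1, L: 2, T: -4, I: -2

Collect each base-dimension exponent across the product:
  M: (0) − (0) + (1) = 1
  L: (1) − (0) + (1) = 2
  T: (-1) − (1) + (-2) = -4
  I: (0) − (1) + (-1) = -2
So the dimensions are [M L² T⁻⁴ I⁻²].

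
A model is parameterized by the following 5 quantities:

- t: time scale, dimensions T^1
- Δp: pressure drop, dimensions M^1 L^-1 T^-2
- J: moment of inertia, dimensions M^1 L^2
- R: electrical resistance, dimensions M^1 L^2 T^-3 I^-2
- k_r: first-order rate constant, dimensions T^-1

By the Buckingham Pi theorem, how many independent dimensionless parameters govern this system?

There are 5 variables and 4 base dimensions (M, L, T, I).
The dimension matrix has rank 4.
Independent dimensionless groups: 5 − 4 = 1.

1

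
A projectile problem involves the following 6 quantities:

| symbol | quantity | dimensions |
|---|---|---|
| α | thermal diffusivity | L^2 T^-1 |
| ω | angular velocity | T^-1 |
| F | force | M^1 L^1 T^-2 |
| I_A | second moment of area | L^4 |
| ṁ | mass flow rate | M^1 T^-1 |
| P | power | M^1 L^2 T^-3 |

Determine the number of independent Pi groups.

There are 6 variables and 3 base dimensions (M, L, T).
The dimension matrix has rank 3.
Independent dimensionless groups: 6 − 3 = 3.

3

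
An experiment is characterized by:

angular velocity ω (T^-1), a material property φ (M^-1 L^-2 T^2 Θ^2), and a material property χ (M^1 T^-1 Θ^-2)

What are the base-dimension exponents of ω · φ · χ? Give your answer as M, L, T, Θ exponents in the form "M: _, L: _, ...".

M: 0, L: -2, T: 0, Θ: 0

Collect each base-dimension exponent across the product:
  M: (0) + (-1) + (1) = 0
  L: (0) + (-2) + (0) = -2
  T: (-1) + (2) + (-1) = 0
  Θ: (0) + (2) + (-2) = 0
So the dimensions are [L⁻²].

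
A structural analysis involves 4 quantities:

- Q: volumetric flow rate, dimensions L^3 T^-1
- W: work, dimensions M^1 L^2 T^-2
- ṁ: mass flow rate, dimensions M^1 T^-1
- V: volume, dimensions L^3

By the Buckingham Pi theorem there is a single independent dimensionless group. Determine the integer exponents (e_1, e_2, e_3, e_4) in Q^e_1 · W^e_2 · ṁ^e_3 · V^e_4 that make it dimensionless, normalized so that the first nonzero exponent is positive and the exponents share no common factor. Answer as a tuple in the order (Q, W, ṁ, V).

M: e_1·(0) + e_2·(1) + e_3·(1) + e_4·(0) = 0
L: e_1·(3) + e_2·(2) + e_3·(0) + e_4·(3) = 0
T: e_1·(-1) + e_2·(-2) + e_3·(-1) + e_4·(0) = 0
Solving this homogeneous linear system for the smallest-integer solution (first nonzero entry positive) gives (3, -3, 3, -1).

(3, -3, 3, -1)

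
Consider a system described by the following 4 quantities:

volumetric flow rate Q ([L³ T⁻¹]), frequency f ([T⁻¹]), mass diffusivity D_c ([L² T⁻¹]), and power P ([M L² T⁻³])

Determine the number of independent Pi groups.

There are 4 variables and 3 base dimensions (M, L, T).
The dimension matrix has rank 3.
Independent dimensionless groups: 4 − 3 = 1.

1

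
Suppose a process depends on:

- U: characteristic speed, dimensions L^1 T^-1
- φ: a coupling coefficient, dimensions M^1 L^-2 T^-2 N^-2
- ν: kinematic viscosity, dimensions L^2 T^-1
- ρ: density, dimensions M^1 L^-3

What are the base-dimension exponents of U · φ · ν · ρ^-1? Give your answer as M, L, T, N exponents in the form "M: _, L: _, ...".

M: 0, L: 4, T: -4, N: -2

Collect each base-dimension exponent across the product:
  M: (0) + (1) + (0) − (1) = 0
  L: (1) + (-2) + (2) − (-3) = 4
  T: (-1) + (-2) + (-1) − (0) = -4
  N: (0) + (-2) + (0) − (0) = -2
So the dimensions are [L⁴ T⁻⁴ N⁻²].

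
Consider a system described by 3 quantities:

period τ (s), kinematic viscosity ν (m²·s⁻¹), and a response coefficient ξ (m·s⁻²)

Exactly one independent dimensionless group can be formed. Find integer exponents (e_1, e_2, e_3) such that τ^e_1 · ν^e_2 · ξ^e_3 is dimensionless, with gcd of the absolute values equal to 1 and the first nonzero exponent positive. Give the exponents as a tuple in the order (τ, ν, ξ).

L: e_1·(0) + e_2·(2) + e_3·(1) = 0
T: e_1·(1) + e_2·(-1) + e_3·(-2) = 0
Solving this homogeneous linear system for the smallest-integer solution (first nonzero entry positive) gives (3, -1, 2).

(3, -1, 2)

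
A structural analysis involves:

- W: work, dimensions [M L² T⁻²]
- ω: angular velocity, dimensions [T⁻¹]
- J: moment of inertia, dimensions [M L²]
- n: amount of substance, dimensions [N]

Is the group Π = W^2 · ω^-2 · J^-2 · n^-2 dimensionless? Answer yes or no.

Sum the exponent of each base dimension across the product:
  M: 2·[W]_M − 2·[ω]_M − 2·[J]_M − 2·[n]_M = 2·(1) − 2·(0) − 2·(1) − 2·(0) = 0
  L: 2·[W]_L − 2·[ω]_L − 2·[J]_L − 2·[n]_L = 2·(2) − 2·(0) − 2·(2) − 2·(0) = 0
  T: 2·[W]_T − 2·[ω]_T − 2·[J]_T − 2·[n]_T = 2·(-2) − 2·(-1) − 2·(0) − 2·(0) = -2
  N: 2·[W]_N − 2·[ω]_N − 2·[J]_N − 2·[n]_N = 2·(0) − 2·(0) − 2·(0) − 2·(1) = -2
Net dimensions [T⁻² N⁻²] ≠ [1] — not dimensionless.

no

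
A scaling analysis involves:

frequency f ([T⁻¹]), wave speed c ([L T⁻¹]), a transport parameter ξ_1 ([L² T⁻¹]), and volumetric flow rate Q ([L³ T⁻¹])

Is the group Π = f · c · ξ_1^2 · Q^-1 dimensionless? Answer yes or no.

Sum the exponent of each base dimension across the product:
  L: [f]_L + [c]_L + 2·[ξ_1]_L − [Q]_L = (0) + (1) + 2·(2) − (3) = 2
  T: [f]_T + [c]_T + 2·[ξ_1]_T − [Q]_T = (-1) + (-1) + 2·(-1) − (-1) = -3
Net dimensions [L² T⁻³] ≠ [1] — not dimensionless.

no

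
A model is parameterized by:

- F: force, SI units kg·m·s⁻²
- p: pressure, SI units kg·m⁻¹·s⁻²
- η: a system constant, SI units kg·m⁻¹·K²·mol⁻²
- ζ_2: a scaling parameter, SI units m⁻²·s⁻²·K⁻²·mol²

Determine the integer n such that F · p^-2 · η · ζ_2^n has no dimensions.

Balance the L exponent: (-2)·n from ζ_2, plus (1) − 2·(-1) + (-1) = 2 from the rest, must sum to zero.
-2n + 2 = 0, so n = 1.

1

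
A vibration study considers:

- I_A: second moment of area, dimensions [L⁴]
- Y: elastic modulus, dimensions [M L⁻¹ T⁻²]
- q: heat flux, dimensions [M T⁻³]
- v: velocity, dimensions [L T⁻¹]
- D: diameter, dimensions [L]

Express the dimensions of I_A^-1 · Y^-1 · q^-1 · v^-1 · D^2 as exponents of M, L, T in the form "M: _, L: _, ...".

Collect each base-dimension exponent across the product:
  M: −(0) − (1) − (1) − (0) + 2·(0) = -2
  L: −(4) − (-1) − (0) − (1) + 2·(1) = -2
  T: −(0) − (-2) − (-3) − (-1) + 2·(0) = 6
So the dimensions are [M⁻² L⁻² T⁶].

M: -2, L: -2, T: 6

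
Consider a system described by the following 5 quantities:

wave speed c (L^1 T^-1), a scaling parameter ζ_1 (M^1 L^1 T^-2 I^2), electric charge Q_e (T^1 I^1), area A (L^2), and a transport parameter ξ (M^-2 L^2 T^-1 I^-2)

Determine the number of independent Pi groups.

1

There are 5 variables and 4 base dimensions (M, L, T, I).
The dimension matrix has rank 4.
Independent dimensionless groups: 5 − 4 = 1.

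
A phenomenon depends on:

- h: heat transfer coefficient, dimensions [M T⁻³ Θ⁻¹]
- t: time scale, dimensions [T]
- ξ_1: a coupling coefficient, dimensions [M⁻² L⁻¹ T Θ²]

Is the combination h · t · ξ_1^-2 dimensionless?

Sum the exponent of each base dimension across the product:
  M: [h]_M + [t]_M − 2·[ξ_1]_M = (1) + (0) − 2·(-2) = 5
  L: [h]_L + [t]_L − 2·[ξ_1]_L = (0) + (0) − 2·(-1) = 2
  T: [h]_T + [t]_T − 2·[ξ_1]_T = (-3) + (1) − 2·(1) = -4
  Θ: [h]_Θ + [t]_Θ − 2·[ξ_1]_Θ = (-1) + (0) − 2·(2) = -5
Net dimensions [M⁵ L² T⁻⁴ Θ⁻⁵] ≠ [1] — not dimensionless.

no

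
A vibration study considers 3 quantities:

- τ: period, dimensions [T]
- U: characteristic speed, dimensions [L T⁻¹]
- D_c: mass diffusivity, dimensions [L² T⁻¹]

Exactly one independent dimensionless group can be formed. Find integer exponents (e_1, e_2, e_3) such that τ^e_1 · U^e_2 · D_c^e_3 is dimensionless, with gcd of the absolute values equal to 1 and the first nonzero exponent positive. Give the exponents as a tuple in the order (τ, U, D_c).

(1, 2, -1)

L: e_1·(0) + e_2·(1) + e_3·(2) = 0
T: e_1·(1) + e_2·(-1) + e_3·(-1) = 0
Solving this homogeneous linear system for the smallest-integer solution (first nonzero entry positive) gives (1, 2, -1).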